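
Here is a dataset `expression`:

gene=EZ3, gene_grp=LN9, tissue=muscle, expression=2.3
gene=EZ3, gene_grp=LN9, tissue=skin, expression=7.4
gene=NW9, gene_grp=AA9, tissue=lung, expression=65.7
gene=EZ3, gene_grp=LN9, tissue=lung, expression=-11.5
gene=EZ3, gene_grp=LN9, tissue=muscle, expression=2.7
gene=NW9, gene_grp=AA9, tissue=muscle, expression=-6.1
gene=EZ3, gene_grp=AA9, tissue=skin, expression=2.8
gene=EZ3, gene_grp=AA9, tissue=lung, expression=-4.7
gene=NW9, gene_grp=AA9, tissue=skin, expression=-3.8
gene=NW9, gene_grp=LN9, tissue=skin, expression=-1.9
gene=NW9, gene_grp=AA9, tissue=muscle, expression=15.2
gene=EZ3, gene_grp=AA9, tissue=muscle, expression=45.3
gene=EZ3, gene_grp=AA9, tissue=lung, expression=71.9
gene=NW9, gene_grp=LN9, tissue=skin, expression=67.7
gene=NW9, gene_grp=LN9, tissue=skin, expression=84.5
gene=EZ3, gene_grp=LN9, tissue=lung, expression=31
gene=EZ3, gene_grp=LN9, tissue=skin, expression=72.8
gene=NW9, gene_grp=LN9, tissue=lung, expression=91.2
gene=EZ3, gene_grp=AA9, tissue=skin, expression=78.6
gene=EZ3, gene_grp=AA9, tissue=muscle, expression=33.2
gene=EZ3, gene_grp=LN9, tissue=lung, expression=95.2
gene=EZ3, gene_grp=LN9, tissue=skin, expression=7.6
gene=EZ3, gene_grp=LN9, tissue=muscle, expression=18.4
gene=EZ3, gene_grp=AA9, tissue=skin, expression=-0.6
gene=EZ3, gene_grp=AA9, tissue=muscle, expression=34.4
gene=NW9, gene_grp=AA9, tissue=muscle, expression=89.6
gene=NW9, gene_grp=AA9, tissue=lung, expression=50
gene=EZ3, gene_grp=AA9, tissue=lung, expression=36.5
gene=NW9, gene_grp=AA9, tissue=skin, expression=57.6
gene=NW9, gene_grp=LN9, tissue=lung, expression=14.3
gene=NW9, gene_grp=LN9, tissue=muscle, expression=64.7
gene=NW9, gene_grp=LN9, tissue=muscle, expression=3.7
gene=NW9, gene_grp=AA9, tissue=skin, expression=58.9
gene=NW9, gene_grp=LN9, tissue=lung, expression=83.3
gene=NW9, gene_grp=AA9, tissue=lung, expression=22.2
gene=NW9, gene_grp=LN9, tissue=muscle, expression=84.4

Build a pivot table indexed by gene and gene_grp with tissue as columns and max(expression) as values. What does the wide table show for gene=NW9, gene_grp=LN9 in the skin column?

84.5

Rows with gene=NW9, gene_grp=LN9 and tissue=skin: expression values are -1.9, 67.7, 84.5.
max(-1.9, 67.7, 84.5) = 84.5.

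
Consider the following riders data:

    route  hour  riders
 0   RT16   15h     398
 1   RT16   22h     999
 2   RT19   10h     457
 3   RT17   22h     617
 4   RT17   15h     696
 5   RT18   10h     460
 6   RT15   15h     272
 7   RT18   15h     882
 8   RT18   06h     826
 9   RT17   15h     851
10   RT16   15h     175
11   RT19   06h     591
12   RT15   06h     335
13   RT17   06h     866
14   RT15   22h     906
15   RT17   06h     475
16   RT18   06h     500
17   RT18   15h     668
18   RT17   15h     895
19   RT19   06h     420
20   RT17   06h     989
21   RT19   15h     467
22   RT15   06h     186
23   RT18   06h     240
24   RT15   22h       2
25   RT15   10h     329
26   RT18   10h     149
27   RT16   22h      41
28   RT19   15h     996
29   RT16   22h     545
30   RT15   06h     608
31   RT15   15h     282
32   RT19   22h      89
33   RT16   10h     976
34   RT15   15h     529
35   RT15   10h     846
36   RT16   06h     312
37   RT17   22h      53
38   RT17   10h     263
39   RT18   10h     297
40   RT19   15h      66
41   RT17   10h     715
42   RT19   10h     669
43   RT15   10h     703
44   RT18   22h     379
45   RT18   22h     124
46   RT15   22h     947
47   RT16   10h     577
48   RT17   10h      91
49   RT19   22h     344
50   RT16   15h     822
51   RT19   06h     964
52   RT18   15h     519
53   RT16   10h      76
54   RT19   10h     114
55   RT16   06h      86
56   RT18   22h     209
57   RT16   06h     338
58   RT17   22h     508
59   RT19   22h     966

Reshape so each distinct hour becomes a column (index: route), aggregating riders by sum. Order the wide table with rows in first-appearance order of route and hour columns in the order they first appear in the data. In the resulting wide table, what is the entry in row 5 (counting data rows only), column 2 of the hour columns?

With rows in first-appearance order of route, row 5 is route=RT15. hour columns in first-appearance order: 15h, 22h, 10h, 06h; column 2 is 22h.
Long rows with route=RT15, hour=22h: 906 + 2 + 947 = 1855.

1855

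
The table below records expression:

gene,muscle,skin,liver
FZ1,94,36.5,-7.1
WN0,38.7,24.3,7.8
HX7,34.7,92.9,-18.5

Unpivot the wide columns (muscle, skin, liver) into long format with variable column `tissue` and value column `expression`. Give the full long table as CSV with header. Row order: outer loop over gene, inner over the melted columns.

gene,tissue,expression
FZ1,muscle,94
FZ1,skin,36.5
FZ1,liver,-7.1
WN0,muscle,38.7
WN0,skin,24.3
WN0,liver,7.8
HX7,muscle,34.7
HX7,skin,92.9
HX7,liver,-18.5

Each (gene, column) pair becomes one row: 3 × 3 = 9 rows.
For example, (FZ1, muscle) → expression=94.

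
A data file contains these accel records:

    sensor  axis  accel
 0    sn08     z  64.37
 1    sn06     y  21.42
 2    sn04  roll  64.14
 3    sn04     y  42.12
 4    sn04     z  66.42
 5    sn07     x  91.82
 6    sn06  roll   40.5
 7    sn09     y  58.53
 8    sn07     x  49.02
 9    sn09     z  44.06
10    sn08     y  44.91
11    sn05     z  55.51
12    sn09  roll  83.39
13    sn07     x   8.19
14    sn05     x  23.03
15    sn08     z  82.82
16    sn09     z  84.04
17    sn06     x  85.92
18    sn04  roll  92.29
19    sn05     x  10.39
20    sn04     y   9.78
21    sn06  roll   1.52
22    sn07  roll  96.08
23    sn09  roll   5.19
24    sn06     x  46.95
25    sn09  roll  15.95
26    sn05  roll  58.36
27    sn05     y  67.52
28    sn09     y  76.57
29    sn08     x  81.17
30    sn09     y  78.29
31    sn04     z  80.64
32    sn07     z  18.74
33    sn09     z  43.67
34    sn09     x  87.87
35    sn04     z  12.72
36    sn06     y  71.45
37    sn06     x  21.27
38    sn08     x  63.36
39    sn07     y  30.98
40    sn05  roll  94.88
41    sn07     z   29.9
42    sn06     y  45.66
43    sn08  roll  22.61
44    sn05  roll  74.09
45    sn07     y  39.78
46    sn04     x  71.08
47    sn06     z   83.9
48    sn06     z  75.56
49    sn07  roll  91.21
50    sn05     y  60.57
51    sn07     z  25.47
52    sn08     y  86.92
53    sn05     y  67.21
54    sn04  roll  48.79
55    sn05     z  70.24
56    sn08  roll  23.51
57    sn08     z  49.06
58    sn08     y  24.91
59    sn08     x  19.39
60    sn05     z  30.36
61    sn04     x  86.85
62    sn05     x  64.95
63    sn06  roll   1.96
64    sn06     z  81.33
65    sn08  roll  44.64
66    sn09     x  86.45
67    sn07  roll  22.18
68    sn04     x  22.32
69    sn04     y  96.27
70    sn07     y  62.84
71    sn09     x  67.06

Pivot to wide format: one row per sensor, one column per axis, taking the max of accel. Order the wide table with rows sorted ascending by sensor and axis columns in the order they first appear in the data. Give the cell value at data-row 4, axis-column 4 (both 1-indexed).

91.82

With rows sorted ascending by sensor, row 4 is sensor=sn07. axis columns in first-appearance order: z, y, roll, x; column 4 is x.
Long rows with sensor=sn07, axis=x: max(91.82, 49.02, 8.19) = 91.82.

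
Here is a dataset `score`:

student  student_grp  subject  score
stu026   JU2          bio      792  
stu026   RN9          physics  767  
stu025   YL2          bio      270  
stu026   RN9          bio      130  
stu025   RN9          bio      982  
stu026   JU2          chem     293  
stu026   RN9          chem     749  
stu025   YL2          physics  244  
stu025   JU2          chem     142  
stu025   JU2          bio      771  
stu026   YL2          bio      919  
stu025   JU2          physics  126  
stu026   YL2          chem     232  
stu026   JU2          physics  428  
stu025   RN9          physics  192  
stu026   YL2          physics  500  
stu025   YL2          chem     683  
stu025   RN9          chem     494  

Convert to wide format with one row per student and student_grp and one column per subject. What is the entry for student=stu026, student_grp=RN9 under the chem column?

Wide layout: rows indexed by student and student_grp, columns are the 3 distinct subject values (bio, physics, chem).
Cell (student=stu026, student_grp=RN9, subject=chem) draws from the long row where student=stu026, student_grp=RN9 and subject=chem, which has score=749.

749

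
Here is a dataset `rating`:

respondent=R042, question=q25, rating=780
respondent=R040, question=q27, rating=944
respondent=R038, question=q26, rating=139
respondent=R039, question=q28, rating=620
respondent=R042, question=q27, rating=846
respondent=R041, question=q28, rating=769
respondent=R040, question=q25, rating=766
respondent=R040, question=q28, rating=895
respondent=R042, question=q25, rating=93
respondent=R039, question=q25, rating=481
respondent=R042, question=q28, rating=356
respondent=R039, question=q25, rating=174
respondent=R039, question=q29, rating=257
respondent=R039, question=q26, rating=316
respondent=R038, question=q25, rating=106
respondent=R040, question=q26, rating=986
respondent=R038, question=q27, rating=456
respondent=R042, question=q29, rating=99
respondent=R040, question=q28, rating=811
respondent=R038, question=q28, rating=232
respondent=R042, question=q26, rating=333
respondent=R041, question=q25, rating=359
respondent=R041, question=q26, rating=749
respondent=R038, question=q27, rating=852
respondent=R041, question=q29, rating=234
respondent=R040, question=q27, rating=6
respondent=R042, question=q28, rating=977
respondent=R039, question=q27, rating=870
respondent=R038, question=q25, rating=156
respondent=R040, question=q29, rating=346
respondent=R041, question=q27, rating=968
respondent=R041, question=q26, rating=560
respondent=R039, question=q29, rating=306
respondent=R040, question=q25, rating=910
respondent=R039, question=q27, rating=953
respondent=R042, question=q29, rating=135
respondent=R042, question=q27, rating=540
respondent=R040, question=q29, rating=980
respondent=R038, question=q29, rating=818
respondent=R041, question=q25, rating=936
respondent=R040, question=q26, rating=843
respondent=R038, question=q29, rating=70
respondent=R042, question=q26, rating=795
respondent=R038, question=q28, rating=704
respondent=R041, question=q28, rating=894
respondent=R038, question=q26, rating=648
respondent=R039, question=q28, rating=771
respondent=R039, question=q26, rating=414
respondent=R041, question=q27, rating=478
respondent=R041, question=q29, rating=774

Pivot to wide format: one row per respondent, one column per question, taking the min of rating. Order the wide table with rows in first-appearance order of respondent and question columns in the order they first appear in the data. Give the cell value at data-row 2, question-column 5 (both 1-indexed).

346

With rows in first-appearance order of respondent, row 2 is respondent=R040. question columns in first-appearance order: q25, q27, q26, q28, q29; column 5 is q29.
Long rows with respondent=R040, question=q29: min(346, 980) = 346.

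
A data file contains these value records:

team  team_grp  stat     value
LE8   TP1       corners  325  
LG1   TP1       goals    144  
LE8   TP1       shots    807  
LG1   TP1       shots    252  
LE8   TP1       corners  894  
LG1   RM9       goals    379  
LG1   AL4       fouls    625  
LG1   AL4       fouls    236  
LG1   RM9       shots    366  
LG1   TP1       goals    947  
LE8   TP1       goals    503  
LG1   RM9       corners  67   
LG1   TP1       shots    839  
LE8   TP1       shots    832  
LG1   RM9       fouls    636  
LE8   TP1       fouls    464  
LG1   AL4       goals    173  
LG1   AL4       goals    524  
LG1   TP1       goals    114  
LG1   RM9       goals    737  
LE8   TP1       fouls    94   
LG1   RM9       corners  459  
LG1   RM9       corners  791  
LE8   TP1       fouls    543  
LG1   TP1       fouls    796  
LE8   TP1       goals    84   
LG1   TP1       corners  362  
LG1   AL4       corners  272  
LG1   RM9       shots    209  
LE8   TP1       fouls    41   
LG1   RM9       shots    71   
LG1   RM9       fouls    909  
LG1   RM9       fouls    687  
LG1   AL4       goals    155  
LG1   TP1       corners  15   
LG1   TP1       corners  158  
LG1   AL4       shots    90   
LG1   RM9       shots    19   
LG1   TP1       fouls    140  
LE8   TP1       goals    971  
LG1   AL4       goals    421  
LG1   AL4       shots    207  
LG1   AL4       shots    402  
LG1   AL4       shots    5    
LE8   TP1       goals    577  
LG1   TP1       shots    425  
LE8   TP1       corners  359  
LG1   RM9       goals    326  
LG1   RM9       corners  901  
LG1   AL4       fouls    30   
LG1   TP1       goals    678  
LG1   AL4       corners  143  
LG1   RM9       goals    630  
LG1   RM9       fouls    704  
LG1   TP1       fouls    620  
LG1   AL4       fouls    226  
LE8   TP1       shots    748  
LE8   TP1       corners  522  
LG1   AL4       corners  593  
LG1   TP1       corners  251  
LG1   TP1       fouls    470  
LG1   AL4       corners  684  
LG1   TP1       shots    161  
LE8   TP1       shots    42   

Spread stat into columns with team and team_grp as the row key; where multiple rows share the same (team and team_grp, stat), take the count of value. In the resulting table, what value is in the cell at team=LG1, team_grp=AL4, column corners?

4

Rows with team=LG1, team_grp=AL4 and stat=corners: value values are 272, 143, 593, 684.
4 rows match — count = 4.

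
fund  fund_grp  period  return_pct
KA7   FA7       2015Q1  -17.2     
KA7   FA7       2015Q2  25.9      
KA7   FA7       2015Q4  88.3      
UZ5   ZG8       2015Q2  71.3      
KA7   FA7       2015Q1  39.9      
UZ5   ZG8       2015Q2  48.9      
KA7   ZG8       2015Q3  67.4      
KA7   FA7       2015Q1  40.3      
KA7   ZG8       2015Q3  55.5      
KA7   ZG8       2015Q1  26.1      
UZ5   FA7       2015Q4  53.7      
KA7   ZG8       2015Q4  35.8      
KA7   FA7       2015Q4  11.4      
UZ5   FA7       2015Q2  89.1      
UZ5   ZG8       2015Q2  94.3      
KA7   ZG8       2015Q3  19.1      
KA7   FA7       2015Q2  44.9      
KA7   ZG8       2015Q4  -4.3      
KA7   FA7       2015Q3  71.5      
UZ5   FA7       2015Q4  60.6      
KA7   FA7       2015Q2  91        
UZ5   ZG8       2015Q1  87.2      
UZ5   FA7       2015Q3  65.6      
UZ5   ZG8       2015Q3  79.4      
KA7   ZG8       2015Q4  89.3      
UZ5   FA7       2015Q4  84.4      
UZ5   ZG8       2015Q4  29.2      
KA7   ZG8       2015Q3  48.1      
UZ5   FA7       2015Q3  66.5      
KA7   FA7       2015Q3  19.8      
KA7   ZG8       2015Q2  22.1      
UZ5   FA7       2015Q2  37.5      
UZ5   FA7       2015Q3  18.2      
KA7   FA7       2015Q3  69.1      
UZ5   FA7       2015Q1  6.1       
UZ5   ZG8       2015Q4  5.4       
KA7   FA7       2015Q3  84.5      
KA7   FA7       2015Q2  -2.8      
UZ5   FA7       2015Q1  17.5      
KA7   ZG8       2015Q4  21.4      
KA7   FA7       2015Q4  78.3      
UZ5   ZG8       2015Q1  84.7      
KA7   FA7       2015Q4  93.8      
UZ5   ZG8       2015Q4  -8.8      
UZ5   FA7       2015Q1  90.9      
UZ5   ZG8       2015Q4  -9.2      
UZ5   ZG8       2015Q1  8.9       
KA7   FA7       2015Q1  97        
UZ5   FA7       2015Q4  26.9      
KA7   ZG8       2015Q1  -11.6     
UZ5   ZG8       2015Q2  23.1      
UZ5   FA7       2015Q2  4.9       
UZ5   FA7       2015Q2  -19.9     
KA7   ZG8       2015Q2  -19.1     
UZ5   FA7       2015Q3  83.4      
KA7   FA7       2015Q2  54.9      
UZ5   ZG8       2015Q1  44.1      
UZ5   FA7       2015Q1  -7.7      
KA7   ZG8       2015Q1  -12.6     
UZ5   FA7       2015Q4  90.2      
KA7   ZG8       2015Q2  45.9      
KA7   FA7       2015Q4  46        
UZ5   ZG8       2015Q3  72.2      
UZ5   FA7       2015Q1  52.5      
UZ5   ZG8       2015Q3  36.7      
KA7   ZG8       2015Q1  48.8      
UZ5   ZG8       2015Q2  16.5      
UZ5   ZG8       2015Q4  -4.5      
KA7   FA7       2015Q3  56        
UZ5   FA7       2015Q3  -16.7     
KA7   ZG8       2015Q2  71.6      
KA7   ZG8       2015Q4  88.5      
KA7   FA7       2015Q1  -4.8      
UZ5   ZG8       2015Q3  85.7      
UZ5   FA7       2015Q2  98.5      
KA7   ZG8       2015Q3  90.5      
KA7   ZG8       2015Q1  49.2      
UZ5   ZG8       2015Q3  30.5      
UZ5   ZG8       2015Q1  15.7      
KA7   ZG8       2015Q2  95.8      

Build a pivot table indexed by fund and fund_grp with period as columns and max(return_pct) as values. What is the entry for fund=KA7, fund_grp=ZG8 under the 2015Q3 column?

90.5

Rows with fund=KA7, fund_grp=ZG8 and period=2015Q3: return_pct values are 67.4, 55.5, 19.1, 48.1, 90.5.
max(67.4, 55.5, 19.1, 48.1, 90.5) = 90.5.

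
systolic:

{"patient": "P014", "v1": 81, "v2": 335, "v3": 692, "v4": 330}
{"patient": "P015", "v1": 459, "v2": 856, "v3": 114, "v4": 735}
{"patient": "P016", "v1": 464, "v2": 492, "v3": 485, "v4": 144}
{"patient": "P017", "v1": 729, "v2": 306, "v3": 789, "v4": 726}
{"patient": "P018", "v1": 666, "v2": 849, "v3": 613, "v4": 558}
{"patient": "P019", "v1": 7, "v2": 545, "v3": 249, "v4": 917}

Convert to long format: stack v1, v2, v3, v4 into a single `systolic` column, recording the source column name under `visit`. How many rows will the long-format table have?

24

6 patient values × 4 melted columns = 24 rows.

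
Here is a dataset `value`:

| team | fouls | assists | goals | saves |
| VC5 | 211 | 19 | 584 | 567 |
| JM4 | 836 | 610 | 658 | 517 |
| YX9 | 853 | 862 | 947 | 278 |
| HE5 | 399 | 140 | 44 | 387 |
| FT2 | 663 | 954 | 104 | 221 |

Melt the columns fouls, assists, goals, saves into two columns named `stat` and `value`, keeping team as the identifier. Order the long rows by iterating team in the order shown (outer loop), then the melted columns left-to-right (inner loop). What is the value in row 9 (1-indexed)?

20 rows total (5 × 4). Row 9: index ⌊(9-1)/4⌋ = 2 into team → YX9; (9-1) mod 4 = 0 into the melted columns → fouls.
So row 9 is (YX9, fouls, 853); value = 853.

853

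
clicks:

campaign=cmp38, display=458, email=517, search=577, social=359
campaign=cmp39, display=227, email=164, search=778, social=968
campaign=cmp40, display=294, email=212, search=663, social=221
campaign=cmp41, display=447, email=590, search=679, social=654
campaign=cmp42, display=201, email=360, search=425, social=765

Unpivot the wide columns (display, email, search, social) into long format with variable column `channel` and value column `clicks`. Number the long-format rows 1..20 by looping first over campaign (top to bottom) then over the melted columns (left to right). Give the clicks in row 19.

425

20 rows total (5 × 4). Row 19: index ⌊(19-1)/4⌋ = 4 into campaign → cmp42; (19-1) mod 4 = 2 into the melted columns → search.
So row 19 is (cmp42, search, 425); clicks = 425.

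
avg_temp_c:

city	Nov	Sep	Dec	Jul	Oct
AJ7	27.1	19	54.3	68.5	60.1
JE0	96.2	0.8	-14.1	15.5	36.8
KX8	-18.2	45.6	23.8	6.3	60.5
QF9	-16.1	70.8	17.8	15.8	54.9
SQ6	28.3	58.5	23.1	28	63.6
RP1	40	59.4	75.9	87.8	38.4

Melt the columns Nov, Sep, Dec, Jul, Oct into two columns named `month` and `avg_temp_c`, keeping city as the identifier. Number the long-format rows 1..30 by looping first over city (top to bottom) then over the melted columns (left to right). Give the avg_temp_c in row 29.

30 rows total (6 × 5). Row 29: index ⌊(29-1)/5⌋ = 5 into city → RP1; (29-1) mod 5 = 3 into the melted columns → Jul.
So row 29 is (RP1, Jul, 87.8); avg_temp_c = 87.8.

87.8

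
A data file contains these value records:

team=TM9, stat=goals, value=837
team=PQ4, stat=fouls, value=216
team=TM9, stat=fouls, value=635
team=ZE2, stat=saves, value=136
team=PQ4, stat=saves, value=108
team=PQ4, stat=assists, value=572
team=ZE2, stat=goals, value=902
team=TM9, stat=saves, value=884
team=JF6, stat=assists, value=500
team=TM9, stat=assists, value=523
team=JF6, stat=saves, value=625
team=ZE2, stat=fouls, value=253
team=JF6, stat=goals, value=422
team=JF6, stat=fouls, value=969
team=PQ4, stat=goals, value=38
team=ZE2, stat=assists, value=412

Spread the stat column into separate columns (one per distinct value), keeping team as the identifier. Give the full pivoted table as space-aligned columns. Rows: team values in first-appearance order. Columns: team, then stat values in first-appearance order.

team  goals  fouls  saves  assists
TM9   837    635    884    523    
PQ4   38     216    108    572    
ZE2   902    253    136    412    
JF6   422    969    625    500    

Columns: team plus the 4 distinct stat values (goals, fouls, saves, assists).
For example, row TM9 column goals takes value=837 from the long row (TM9, goals).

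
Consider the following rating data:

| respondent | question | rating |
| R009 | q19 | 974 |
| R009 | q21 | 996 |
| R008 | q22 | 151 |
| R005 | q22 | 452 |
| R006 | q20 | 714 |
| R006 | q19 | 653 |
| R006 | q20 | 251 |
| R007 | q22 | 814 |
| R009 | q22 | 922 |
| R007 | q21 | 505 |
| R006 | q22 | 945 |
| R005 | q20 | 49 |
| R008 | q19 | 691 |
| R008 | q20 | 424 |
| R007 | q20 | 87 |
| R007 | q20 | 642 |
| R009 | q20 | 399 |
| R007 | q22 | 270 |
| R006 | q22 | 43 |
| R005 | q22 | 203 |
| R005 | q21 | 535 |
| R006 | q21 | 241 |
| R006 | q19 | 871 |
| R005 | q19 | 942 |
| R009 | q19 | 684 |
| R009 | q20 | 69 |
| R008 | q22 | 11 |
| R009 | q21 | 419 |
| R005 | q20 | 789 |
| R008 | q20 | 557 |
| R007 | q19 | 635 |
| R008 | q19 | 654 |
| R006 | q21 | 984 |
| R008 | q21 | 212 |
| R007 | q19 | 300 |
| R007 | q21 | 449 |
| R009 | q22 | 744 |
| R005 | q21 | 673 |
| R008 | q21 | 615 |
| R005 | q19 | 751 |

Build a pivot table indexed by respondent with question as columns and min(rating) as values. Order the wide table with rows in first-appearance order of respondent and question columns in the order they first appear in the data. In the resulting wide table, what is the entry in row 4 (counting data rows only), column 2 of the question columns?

241

With rows in first-appearance order of respondent, row 4 is respondent=R006. question columns in first-appearance order: q19, q21, q22, q20; column 2 is q21.
Long rows with respondent=R006, question=q21: min(241, 984) = 241.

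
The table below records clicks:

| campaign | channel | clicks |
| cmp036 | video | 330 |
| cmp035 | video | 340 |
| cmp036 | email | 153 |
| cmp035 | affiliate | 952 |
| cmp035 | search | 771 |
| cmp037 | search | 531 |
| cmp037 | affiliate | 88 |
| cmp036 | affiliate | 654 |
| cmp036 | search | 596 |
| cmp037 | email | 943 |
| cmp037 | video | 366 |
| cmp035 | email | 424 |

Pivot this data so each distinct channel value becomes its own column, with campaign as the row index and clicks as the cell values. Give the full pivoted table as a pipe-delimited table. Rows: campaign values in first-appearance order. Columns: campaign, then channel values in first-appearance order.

| campaign | video | email | affiliate | search |
| cmp036 | 330 | 153 | 654 | 596 |
| cmp035 | 340 | 424 | 952 | 771 |
| cmp037 | 366 | 943 | 88 | 531 |

Columns: campaign plus the 4 distinct channel values (video, email, affiliate, search).
For example, row cmp036 column video takes clicks=330 from the long row (cmp036, video).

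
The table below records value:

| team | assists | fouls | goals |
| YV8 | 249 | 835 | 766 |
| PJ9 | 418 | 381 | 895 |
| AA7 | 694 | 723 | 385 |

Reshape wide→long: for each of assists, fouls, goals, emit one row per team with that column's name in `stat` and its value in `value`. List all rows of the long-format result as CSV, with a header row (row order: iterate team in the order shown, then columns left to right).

team,stat,value
YV8,assists,249
YV8,fouls,835
YV8,goals,766
PJ9,assists,418
PJ9,fouls,381
PJ9,goals,895
AA7,assists,694
AA7,fouls,723
AA7,goals,385

Each (team, column) pair becomes one row: 3 × 3 = 9 rows.
For example, (YV8, assists) → value=249.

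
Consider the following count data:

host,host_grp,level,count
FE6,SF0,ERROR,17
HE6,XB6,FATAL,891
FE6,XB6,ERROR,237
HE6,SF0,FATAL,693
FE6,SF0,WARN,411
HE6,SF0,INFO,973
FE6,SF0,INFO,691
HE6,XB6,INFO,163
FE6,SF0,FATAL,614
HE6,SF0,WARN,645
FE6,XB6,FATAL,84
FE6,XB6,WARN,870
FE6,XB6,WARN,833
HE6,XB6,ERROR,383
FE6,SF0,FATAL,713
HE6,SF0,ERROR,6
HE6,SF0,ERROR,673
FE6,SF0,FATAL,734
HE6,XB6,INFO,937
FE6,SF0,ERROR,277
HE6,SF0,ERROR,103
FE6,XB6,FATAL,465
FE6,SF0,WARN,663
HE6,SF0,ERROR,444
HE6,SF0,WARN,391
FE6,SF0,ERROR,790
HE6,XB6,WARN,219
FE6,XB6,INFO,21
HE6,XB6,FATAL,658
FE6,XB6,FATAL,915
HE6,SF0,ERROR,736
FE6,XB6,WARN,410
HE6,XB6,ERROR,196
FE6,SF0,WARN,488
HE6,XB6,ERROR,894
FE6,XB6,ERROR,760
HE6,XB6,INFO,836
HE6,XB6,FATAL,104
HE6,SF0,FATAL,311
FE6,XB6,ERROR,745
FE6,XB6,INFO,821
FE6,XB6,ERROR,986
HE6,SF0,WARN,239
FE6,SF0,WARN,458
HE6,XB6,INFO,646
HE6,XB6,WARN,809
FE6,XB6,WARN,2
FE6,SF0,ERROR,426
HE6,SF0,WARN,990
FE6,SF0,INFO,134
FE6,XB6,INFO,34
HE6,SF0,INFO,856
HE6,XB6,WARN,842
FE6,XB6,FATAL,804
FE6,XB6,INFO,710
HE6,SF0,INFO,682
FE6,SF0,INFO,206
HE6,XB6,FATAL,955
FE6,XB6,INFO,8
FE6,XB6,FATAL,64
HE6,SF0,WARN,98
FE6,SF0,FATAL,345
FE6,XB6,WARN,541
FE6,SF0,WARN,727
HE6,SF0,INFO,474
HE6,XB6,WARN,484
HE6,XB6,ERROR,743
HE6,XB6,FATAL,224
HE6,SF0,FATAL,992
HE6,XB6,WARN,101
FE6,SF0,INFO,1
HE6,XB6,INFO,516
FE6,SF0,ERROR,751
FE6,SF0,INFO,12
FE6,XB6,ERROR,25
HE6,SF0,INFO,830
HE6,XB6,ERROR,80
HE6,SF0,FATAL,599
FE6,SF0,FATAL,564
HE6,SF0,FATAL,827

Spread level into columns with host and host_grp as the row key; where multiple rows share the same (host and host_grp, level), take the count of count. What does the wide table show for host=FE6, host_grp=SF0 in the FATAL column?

5

Rows with host=FE6, host_grp=SF0 and level=FATAL: count values are 614, 713, 734, 345, 564.
5 rows match — count = 5.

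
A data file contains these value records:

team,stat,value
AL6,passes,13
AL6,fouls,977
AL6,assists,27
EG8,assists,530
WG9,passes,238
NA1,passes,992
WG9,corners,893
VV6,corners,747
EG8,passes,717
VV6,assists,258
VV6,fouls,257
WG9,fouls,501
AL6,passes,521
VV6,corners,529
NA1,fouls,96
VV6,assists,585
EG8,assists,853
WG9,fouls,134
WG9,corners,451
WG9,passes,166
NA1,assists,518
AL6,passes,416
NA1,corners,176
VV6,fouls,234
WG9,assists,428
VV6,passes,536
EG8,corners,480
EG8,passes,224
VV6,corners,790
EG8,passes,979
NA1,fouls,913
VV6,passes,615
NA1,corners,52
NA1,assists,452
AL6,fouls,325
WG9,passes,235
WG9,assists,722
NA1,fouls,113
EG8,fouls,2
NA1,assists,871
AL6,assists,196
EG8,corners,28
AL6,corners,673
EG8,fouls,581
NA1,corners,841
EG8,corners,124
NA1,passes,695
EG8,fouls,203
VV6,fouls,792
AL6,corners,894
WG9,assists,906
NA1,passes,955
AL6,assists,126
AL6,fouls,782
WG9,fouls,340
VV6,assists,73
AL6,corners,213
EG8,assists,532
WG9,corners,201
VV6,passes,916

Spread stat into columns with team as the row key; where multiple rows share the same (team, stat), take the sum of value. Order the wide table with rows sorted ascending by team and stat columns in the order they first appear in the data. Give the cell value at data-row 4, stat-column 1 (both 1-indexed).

2067

With rows sorted ascending by team, row 4 is team=VV6. stat columns in first-appearance order: passes, fouls, assists, corners; column 1 is passes.
Long rows with team=VV6, stat=passes: 536 + 615 + 916 = 2067.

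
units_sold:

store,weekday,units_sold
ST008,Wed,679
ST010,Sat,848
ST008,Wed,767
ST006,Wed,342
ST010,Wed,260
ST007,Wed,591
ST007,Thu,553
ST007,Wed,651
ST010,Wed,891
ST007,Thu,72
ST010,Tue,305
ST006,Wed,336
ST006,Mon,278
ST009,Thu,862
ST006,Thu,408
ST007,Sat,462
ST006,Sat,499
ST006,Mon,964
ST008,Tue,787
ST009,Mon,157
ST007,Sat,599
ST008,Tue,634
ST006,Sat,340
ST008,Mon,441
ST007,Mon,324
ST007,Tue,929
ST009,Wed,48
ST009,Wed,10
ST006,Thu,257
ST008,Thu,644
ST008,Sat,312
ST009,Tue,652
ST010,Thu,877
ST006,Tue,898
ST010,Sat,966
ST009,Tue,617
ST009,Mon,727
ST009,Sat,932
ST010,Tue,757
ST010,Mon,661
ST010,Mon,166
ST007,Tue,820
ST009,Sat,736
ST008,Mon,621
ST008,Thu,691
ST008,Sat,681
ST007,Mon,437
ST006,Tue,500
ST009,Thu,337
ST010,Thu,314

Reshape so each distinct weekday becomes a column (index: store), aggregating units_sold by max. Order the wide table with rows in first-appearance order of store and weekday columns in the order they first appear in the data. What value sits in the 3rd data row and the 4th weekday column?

898

With rows in first-appearance order of store, row 3 is store=ST006. weekday columns in first-appearance order: Wed, Sat, Thu, Tue, Mon; column 4 is Tue.
Long rows with store=ST006, weekday=Tue: max(898, 500) = 898.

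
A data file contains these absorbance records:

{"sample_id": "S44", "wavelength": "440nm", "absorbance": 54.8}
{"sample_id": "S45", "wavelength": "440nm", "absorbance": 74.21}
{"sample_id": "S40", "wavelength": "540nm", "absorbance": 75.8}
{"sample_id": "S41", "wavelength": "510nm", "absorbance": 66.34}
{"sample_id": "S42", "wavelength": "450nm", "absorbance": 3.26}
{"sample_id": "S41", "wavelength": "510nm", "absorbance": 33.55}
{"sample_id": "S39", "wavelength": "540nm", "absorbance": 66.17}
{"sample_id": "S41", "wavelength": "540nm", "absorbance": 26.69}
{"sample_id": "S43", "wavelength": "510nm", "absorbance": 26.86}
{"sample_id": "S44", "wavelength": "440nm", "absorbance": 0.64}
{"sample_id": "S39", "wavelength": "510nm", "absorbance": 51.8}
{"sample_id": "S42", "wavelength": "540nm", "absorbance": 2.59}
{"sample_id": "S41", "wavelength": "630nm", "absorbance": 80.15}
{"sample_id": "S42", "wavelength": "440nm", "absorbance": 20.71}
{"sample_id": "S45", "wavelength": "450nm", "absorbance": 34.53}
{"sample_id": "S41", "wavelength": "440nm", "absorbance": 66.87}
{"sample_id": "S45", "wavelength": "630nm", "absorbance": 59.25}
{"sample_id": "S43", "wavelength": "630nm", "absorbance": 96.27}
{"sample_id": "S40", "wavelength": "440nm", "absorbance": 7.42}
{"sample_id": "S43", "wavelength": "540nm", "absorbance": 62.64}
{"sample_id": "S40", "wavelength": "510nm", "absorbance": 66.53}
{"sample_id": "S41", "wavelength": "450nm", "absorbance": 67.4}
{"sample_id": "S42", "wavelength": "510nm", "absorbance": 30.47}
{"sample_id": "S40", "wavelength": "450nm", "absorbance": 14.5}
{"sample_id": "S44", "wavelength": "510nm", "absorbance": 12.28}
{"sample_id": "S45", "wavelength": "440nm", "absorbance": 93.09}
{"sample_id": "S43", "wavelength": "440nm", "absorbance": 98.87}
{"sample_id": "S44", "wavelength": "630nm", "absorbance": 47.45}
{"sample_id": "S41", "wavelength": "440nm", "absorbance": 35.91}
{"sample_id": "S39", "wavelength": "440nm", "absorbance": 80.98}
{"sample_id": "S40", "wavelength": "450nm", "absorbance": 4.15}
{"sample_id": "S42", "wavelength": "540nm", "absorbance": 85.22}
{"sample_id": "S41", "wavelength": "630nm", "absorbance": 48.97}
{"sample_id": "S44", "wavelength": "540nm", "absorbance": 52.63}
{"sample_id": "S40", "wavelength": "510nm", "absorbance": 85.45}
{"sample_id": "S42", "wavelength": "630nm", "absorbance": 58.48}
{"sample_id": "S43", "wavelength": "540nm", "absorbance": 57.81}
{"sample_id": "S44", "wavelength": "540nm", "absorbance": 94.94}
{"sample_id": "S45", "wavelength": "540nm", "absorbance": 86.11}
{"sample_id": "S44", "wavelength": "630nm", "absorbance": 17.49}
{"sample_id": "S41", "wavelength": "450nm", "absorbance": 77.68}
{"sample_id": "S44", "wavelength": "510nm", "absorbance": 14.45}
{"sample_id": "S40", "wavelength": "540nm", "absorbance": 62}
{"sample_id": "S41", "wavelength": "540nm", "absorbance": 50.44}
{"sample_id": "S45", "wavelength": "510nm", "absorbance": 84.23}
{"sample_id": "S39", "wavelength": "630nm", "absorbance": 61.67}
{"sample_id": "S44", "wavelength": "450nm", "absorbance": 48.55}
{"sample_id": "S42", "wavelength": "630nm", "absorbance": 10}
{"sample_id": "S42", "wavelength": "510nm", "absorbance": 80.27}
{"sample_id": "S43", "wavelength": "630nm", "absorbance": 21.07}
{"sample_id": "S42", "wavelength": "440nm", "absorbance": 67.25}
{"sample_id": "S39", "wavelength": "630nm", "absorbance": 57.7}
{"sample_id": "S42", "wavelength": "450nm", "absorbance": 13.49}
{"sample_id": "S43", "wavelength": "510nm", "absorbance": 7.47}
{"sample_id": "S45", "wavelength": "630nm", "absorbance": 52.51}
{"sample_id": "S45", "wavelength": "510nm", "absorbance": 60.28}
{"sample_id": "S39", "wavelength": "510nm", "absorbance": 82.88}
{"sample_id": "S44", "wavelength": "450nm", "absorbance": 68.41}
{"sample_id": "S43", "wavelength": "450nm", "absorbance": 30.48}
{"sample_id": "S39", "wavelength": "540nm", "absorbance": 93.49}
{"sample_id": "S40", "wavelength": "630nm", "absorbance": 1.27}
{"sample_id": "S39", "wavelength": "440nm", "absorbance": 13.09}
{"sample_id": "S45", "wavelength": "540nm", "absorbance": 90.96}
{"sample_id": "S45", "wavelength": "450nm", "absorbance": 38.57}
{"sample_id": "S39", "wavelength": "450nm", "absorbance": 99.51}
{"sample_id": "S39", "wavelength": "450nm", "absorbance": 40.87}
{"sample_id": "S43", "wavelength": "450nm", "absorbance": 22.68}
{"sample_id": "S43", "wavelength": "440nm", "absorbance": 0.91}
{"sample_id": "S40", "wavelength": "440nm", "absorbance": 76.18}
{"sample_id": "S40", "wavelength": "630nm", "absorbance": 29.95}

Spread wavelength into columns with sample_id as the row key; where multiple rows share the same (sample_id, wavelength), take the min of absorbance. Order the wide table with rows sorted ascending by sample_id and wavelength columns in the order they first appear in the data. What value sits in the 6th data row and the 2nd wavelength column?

With rows sorted ascending by sample_id, row 6 is sample_id=S44. wavelength columns in first-appearance order: 440nm, 540nm, 510nm, 450nm, 630nm; column 2 is 540nm.
Long rows with sample_id=S44, wavelength=540nm: min(52.63, 94.94) = 52.63.

52.63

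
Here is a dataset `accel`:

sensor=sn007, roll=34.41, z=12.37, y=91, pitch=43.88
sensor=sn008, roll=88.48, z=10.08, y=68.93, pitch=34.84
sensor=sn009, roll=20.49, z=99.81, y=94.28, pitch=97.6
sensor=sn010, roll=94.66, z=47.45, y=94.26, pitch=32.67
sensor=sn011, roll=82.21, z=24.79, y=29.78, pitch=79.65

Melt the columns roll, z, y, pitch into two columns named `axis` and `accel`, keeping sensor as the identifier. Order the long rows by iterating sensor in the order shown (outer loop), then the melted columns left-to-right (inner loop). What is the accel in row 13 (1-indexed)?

20 rows total (5 × 4). Row 13: index ⌊(13-1)/4⌋ = 3 into sensor → sn010; (13-1) mod 4 = 0 into the melted columns → roll.
So row 13 is (sn010, roll, 94.66); accel = 94.66.

94.66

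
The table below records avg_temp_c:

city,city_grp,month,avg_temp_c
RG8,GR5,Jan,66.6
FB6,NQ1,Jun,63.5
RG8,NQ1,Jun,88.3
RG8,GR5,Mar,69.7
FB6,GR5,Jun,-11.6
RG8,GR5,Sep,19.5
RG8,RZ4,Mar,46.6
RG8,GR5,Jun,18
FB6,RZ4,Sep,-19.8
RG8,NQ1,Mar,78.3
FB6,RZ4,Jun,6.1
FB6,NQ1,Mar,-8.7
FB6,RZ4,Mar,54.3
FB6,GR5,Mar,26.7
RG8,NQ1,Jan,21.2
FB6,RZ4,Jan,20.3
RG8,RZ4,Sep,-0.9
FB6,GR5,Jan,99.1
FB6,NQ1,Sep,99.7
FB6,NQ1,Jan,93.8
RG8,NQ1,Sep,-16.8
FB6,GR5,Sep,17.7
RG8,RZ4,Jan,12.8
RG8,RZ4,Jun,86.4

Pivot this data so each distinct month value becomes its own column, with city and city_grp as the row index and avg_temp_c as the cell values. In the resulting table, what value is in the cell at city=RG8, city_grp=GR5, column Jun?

Wide layout: rows indexed by city and city_grp, columns are the 4 distinct month values (Jan, Jun, Mar, Sep).
Cell (city=RG8, city_grp=GR5, month=Jun) draws from the long row where city=RG8, city_grp=GR5 and month=Jun, which has avg_temp_c=18.

18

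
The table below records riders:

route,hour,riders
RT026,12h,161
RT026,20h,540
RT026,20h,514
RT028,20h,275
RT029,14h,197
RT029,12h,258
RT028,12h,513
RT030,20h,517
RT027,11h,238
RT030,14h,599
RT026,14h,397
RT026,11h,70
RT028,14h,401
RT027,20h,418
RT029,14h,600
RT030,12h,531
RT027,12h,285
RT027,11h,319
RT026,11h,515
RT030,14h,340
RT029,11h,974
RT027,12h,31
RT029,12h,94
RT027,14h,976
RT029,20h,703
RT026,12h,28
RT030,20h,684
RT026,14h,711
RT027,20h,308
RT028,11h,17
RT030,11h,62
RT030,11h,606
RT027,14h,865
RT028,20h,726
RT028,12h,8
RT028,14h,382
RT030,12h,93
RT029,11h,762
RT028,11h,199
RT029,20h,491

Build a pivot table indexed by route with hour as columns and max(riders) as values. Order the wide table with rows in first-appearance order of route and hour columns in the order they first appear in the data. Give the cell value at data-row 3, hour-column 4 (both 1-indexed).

With rows in first-appearance order of route, row 3 is route=RT029. hour columns in first-appearance order: 12h, 20h, 14h, 11h; column 4 is 11h.
Long rows with route=RT029, hour=11h: max(974, 762) = 974.

974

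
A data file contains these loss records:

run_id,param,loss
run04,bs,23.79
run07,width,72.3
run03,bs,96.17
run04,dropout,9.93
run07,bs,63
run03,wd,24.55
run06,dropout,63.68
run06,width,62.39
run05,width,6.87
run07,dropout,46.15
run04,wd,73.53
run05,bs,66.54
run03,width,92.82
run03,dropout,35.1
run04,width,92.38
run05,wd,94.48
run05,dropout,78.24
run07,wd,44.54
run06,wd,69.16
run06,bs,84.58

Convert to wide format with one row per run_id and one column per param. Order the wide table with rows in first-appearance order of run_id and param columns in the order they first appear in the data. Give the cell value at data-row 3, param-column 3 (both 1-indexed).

With rows in first-appearance order of run_id, row 3 is run_id=run03. param columns in first-appearance order: bs, width, dropout, wd; column 3 is dropout.
Long rows with run_id=run03, param=dropout: loss = 35.1.

35.1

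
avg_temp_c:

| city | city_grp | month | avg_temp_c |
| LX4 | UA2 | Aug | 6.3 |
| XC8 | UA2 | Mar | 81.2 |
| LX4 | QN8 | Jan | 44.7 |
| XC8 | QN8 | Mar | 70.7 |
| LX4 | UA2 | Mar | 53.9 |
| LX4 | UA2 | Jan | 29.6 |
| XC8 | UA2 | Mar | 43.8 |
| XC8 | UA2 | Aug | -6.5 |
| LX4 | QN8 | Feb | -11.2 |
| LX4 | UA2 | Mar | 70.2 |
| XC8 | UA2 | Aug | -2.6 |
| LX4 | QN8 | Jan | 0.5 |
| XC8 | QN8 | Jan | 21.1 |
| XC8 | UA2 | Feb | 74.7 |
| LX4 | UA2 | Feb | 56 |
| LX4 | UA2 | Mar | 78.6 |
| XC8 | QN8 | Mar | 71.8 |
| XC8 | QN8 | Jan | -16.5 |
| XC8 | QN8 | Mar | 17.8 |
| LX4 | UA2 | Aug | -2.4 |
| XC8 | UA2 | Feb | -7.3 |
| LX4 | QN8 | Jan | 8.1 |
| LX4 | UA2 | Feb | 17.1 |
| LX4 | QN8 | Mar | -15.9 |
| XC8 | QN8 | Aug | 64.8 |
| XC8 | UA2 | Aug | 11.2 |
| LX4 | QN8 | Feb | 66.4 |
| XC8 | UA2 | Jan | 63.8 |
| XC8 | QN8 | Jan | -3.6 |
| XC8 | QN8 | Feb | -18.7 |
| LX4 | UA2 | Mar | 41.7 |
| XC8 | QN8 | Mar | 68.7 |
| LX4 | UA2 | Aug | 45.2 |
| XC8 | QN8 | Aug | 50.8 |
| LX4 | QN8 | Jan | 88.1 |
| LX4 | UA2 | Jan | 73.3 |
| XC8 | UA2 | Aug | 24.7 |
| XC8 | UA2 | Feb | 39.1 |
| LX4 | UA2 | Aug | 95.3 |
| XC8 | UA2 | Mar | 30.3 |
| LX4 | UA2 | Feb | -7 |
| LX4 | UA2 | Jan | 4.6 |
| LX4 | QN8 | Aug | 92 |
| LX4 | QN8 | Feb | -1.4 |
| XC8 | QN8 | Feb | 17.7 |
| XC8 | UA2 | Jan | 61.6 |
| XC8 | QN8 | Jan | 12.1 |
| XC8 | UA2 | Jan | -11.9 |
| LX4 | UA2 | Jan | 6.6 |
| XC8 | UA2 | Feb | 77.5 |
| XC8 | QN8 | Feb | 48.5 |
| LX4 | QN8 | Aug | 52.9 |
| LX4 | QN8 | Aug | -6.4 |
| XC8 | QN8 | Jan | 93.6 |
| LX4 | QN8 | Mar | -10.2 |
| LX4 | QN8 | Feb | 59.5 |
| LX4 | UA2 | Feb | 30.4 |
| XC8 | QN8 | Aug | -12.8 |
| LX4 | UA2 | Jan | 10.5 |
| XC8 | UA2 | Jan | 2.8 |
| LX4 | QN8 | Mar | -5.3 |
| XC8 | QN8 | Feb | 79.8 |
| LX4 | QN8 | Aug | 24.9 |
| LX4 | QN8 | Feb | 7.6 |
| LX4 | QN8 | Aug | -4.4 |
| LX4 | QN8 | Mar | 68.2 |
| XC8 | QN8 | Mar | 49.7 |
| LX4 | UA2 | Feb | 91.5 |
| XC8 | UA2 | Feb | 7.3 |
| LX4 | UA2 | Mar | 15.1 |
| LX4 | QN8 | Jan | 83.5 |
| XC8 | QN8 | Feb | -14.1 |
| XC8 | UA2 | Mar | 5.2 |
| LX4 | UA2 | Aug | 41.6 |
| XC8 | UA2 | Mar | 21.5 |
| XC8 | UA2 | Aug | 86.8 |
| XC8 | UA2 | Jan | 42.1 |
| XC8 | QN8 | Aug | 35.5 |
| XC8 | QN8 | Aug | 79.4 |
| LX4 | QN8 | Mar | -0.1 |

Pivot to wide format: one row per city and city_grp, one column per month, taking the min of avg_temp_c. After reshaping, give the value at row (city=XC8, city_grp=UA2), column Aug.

Rows with city=XC8, city_grp=UA2 and month=Aug: avg_temp_c values are -6.5, -2.6, 11.2, 24.7, 86.8.
min(-6.5, -2.6, 11.2, 24.7, 86.8) = -6.5.

-6.5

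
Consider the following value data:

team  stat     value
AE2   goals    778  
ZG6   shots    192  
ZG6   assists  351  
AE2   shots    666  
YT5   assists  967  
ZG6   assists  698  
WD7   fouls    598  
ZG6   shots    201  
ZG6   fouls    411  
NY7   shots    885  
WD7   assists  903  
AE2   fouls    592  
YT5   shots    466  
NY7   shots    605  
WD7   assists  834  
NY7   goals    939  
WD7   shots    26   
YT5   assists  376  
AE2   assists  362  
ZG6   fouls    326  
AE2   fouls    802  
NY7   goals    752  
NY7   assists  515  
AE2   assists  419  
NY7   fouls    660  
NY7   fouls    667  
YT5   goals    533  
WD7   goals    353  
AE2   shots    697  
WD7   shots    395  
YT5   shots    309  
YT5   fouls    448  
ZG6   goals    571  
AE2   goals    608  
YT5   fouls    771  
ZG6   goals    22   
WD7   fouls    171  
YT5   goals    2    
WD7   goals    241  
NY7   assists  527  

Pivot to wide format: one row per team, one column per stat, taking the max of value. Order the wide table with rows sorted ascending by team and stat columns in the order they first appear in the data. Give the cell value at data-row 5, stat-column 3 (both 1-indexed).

With rows sorted ascending by team, row 5 is team=ZG6. stat columns in first-appearance order: goals, shots, assists, fouls; column 3 is assists.
Long rows with team=ZG6, stat=assists: max(351, 698) = 698.

698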